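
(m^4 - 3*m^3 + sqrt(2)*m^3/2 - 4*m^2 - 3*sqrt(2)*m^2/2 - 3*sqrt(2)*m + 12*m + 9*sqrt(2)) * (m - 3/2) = m^5 - 9*m^4/2 + sqrt(2)*m^4/2 - 9*sqrt(2)*m^3/4 + m^3/2 - 3*sqrt(2)*m^2/4 + 18*m^2 - 18*m + 27*sqrt(2)*m/2 - 27*sqrt(2)/2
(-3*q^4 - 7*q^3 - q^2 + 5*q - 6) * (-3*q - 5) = 9*q^5 + 36*q^4 + 38*q^3 - 10*q^2 - 7*q + 30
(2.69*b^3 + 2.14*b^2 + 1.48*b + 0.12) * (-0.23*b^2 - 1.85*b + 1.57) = -0.6187*b^5 - 5.4687*b^4 - 0.0761000000000005*b^3 + 0.5942*b^2 + 2.1016*b + 0.1884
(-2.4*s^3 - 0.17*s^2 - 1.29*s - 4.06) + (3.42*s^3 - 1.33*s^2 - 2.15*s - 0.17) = 1.02*s^3 - 1.5*s^2 - 3.44*s - 4.23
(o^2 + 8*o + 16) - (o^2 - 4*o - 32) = 12*o + 48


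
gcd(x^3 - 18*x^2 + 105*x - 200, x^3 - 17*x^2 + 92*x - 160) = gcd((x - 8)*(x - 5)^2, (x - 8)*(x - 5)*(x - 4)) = x^2 - 13*x + 40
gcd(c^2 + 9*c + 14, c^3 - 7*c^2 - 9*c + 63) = 1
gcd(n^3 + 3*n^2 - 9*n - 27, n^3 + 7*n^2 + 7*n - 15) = n + 3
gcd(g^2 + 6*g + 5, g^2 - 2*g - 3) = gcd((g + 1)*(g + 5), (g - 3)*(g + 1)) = g + 1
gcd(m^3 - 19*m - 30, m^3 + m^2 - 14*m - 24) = m^2 + 5*m + 6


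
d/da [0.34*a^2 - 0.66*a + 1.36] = 0.68*a - 0.66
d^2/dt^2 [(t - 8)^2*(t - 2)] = 6*t - 36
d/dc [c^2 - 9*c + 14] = 2*c - 9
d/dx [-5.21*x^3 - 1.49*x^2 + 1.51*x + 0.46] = -15.63*x^2 - 2.98*x + 1.51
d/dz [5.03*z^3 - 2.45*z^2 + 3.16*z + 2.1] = 15.09*z^2 - 4.9*z + 3.16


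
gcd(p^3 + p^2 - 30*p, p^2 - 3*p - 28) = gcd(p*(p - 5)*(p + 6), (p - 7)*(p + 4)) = 1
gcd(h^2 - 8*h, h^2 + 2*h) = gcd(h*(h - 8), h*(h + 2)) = h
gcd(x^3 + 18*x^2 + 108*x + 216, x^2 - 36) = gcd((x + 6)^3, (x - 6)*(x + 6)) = x + 6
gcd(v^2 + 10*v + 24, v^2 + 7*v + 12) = v + 4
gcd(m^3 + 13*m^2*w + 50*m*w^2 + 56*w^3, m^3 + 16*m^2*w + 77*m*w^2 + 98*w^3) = m^2 + 9*m*w + 14*w^2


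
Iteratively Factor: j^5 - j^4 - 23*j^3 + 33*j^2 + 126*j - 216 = (j + 3)*(j^4 - 4*j^3 - 11*j^2 + 66*j - 72) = (j + 3)*(j + 4)*(j^3 - 8*j^2 + 21*j - 18) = (j - 2)*(j + 3)*(j + 4)*(j^2 - 6*j + 9) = (j - 3)*(j - 2)*(j + 3)*(j + 4)*(j - 3)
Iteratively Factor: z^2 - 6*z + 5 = (z - 5)*(z - 1)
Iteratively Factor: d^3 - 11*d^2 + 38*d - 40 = (d - 5)*(d^2 - 6*d + 8) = (d - 5)*(d - 4)*(d - 2)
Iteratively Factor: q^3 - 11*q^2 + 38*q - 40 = (q - 5)*(q^2 - 6*q + 8) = (q - 5)*(q - 2)*(q - 4)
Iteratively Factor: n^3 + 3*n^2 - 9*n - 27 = (n + 3)*(n^2 - 9) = (n - 3)*(n + 3)*(n + 3)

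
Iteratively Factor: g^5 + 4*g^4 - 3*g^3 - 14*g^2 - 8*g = (g + 1)*(g^4 + 3*g^3 - 6*g^2 - 8*g) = (g + 1)*(g + 4)*(g^3 - g^2 - 2*g) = g*(g + 1)*(g + 4)*(g^2 - g - 2) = g*(g - 2)*(g + 1)*(g + 4)*(g + 1)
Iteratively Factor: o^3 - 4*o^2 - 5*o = (o - 5)*(o^2 + o) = (o - 5)*(o + 1)*(o)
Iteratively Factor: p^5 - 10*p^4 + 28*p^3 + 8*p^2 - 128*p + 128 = (p - 2)*(p^4 - 8*p^3 + 12*p^2 + 32*p - 64) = (p - 2)^2*(p^3 - 6*p^2 + 32) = (p - 4)*(p - 2)^2*(p^2 - 2*p - 8) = (p - 4)^2*(p - 2)^2*(p + 2)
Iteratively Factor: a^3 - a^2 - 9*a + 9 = (a - 3)*(a^2 + 2*a - 3) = (a - 3)*(a + 3)*(a - 1)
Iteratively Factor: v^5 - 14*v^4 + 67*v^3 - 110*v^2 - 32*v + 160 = (v - 5)*(v^4 - 9*v^3 + 22*v^2 - 32) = (v - 5)*(v - 4)*(v^3 - 5*v^2 + 2*v + 8) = (v - 5)*(v - 4)*(v + 1)*(v^2 - 6*v + 8) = (v - 5)*(v - 4)^2*(v + 1)*(v - 2)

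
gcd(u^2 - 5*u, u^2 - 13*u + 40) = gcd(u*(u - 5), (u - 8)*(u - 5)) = u - 5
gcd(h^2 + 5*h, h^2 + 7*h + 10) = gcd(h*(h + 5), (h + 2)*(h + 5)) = h + 5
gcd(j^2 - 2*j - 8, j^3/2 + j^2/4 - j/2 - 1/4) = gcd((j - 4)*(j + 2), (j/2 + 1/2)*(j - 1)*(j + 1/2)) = 1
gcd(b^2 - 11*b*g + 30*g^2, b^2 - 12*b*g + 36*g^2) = b - 6*g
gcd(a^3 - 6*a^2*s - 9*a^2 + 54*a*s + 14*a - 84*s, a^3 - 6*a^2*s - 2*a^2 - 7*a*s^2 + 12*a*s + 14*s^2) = a - 2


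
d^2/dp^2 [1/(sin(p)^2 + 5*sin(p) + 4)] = (-4*sin(p)^3 - 11*sin(p)^2 + 8*sin(p) + 42)/((sin(p) + 1)^2*(sin(p) + 4)^3)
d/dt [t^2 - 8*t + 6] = 2*t - 8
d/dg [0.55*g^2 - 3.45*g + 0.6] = 1.1*g - 3.45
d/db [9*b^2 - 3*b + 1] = 18*b - 3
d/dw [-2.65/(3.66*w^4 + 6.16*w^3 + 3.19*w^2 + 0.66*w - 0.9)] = (38.796*w^3 + 48.972*w^2 + 16.907*w + 1.749)/(3.66*w^4 + 6.16*w^3 + 3.19*w^2 + 0.66*w - 0.9)^2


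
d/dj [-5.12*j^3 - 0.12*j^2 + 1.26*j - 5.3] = -15.36*j^2 - 0.24*j + 1.26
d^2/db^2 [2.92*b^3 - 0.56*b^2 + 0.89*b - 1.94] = 17.52*b - 1.12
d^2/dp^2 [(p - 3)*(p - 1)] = 2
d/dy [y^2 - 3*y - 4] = 2*y - 3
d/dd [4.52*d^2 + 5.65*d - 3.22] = 9.04*d + 5.65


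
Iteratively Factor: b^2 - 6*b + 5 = (b - 1)*(b - 5)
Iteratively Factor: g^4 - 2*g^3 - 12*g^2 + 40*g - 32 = (g - 2)*(g^3 - 12*g + 16) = (g - 2)*(g + 4)*(g^2 - 4*g + 4) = (g - 2)^2*(g + 4)*(g - 2)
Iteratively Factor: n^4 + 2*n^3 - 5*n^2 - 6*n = (n)*(n^3 + 2*n^2 - 5*n - 6) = n*(n - 2)*(n^2 + 4*n + 3) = n*(n - 2)*(n + 1)*(n + 3)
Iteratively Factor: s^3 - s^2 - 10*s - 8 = (s + 2)*(s^2 - 3*s - 4) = (s - 4)*(s + 2)*(s + 1)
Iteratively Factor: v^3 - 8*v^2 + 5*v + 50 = (v + 2)*(v^2 - 10*v + 25) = (v - 5)*(v + 2)*(v - 5)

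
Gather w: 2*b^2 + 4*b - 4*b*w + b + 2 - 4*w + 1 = 2*b^2 + 5*b + w*(-4*b - 4) + 3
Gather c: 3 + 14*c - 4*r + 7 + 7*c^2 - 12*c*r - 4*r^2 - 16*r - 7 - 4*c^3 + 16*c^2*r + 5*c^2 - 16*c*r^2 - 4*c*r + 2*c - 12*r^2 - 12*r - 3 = -4*c^3 + c^2*(16*r + 12) + c*(-16*r^2 - 16*r + 16) - 16*r^2 - 32*r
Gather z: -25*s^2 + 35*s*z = -25*s^2 + 35*s*z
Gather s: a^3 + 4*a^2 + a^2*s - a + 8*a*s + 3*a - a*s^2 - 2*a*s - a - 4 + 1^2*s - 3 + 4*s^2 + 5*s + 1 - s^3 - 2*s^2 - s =a^3 + 4*a^2 + a - s^3 + s^2*(2 - a) + s*(a^2 + 6*a + 5) - 6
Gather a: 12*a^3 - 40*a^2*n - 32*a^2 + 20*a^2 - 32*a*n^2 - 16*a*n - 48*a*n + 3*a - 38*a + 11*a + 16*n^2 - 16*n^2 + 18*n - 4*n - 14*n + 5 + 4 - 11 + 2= 12*a^3 + a^2*(-40*n - 12) + a*(-32*n^2 - 64*n - 24)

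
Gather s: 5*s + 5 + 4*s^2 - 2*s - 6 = 4*s^2 + 3*s - 1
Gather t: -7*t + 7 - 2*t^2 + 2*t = -2*t^2 - 5*t + 7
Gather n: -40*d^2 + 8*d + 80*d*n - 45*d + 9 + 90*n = -40*d^2 - 37*d + n*(80*d + 90) + 9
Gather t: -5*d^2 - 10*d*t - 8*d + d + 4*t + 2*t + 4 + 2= -5*d^2 - 7*d + t*(6 - 10*d) + 6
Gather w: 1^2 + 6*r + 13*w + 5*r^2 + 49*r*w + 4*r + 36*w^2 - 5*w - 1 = 5*r^2 + 10*r + 36*w^2 + w*(49*r + 8)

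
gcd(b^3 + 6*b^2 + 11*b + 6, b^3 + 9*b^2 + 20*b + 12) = b^2 + 3*b + 2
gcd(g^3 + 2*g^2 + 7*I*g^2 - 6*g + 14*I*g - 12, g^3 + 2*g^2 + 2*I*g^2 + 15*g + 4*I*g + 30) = g + 2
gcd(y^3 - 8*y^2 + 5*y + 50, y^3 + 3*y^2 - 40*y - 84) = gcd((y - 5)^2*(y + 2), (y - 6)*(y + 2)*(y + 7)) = y + 2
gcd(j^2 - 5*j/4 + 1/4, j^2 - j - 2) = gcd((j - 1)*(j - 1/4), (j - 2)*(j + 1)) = 1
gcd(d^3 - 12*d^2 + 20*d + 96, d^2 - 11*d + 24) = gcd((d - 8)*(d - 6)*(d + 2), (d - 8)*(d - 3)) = d - 8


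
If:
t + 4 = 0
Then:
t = -4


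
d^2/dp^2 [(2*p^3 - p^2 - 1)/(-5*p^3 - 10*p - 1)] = 2*(25*p^6 + 300*p^5 + 60*p^4 - 235*p^3 + 90*p^2 - 21*p + 101)/(125*p^9 + 750*p^7 + 75*p^6 + 1500*p^5 + 300*p^4 + 1015*p^3 + 300*p^2 + 30*p + 1)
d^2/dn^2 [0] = 0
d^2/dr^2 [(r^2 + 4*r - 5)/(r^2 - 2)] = 2*(4*r^3 - 9*r^2 + 24*r - 6)/(r^6 - 6*r^4 + 12*r^2 - 8)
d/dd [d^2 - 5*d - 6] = 2*d - 5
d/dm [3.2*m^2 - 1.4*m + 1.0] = 6.4*m - 1.4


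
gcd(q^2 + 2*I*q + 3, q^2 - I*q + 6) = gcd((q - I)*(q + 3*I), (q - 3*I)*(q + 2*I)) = 1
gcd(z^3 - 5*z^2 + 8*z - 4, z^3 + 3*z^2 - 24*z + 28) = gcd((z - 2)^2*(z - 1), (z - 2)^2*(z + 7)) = z^2 - 4*z + 4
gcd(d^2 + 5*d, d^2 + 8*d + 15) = d + 5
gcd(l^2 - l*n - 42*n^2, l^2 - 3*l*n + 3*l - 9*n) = 1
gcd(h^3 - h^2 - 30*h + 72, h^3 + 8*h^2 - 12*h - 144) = h^2 + 2*h - 24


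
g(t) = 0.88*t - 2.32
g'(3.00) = 0.88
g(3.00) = 0.32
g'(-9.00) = 0.88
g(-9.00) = -10.24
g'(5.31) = 0.88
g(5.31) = 2.35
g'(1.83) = 0.88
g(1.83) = -0.71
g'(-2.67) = 0.88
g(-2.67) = -4.67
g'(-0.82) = 0.88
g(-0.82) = -3.04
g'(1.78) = 0.88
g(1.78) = -0.75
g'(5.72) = 0.88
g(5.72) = 2.71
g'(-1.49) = 0.88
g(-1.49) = -3.63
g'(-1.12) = 0.88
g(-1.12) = -3.31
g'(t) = 0.880000000000000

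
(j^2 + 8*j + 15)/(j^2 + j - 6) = (j + 5)/(j - 2)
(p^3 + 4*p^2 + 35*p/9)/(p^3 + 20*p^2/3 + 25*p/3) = (p + 7/3)/(p + 5)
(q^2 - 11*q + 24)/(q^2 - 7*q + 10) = (q^2 - 11*q + 24)/(q^2 - 7*q + 10)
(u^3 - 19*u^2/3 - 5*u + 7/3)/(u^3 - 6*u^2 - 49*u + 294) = (u^2 + 2*u/3 - 1/3)/(u^2 + u - 42)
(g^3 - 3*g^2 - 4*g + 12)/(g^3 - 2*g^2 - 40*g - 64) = (g^2 - 5*g + 6)/(g^2 - 4*g - 32)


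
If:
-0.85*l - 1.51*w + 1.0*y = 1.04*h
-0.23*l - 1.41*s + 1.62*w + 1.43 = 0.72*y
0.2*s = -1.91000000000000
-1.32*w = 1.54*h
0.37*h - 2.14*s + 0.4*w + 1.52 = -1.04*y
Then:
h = 16.45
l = -9.08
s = -9.55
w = -19.19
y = -19.58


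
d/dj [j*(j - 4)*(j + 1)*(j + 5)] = 4*j^3 + 6*j^2 - 38*j - 20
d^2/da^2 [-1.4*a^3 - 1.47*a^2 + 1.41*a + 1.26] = -8.4*a - 2.94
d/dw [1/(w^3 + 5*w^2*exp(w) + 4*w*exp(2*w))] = (-5*w^2*exp(w) - 3*w^2 - 8*w*exp(2*w) - 10*w*exp(w) - 4*exp(2*w))/(w^2*(w^2 + 5*w*exp(w) + 4*exp(2*w))^2)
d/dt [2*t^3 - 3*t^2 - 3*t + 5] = 6*t^2 - 6*t - 3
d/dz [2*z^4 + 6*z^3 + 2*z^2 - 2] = 2*z*(4*z^2 + 9*z + 2)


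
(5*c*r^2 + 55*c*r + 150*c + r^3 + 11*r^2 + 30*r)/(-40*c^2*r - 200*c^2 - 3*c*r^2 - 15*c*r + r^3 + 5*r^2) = (r + 6)/(-8*c + r)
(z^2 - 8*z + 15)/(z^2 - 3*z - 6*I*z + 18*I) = (z - 5)/(z - 6*I)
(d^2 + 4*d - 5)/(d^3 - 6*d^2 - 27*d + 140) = (d - 1)/(d^2 - 11*d + 28)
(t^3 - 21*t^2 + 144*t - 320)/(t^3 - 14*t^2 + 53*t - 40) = (t - 8)/(t - 1)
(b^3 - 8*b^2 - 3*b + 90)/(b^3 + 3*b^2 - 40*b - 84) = (b^2 - 2*b - 15)/(b^2 + 9*b + 14)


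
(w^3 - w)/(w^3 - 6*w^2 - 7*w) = (w - 1)/(w - 7)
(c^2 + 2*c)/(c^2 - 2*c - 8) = c/(c - 4)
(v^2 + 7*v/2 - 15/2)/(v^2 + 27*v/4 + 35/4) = 2*(2*v - 3)/(4*v + 7)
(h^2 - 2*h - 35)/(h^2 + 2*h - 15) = (h - 7)/(h - 3)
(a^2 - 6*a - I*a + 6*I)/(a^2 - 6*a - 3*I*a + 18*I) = (a - I)/(a - 3*I)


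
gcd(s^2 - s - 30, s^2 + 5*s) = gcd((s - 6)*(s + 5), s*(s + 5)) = s + 5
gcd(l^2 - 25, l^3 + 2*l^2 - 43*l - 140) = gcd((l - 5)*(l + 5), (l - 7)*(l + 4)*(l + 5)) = l + 5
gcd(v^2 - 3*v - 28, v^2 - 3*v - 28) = v^2 - 3*v - 28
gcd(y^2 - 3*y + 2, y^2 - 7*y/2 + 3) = y - 2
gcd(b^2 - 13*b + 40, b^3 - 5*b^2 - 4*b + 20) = b - 5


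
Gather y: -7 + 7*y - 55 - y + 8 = 6*y - 54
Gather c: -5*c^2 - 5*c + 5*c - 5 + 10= 5 - 5*c^2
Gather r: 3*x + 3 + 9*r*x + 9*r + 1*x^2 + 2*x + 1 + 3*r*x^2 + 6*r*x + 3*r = r*(3*x^2 + 15*x + 12) + x^2 + 5*x + 4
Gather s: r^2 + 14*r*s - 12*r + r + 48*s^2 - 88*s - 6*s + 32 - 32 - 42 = r^2 - 11*r + 48*s^2 + s*(14*r - 94) - 42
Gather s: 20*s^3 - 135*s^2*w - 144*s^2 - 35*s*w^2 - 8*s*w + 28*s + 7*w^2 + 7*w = 20*s^3 + s^2*(-135*w - 144) + s*(-35*w^2 - 8*w + 28) + 7*w^2 + 7*w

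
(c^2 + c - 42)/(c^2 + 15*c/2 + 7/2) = 2*(c - 6)/(2*c + 1)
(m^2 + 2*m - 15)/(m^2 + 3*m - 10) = (m - 3)/(m - 2)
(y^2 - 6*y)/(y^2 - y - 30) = y/(y + 5)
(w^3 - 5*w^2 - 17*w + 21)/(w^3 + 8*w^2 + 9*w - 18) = (w - 7)/(w + 6)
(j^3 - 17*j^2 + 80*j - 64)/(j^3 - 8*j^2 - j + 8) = (j - 8)/(j + 1)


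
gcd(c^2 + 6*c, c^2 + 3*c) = c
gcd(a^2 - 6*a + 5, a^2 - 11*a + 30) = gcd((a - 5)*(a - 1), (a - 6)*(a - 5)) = a - 5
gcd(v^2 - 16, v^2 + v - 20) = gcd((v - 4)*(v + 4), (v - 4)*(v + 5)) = v - 4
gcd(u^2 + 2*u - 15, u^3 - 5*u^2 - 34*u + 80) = u + 5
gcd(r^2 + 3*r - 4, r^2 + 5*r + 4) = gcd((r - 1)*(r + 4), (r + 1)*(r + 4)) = r + 4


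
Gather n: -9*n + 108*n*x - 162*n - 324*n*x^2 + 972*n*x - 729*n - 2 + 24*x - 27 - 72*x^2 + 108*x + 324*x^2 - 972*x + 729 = n*(-324*x^2 + 1080*x - 900) + 252*x^2 - 840*x + 700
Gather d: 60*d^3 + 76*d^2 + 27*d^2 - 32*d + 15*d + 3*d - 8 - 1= 60*d^3 + 103*d^2 - 14*d - 9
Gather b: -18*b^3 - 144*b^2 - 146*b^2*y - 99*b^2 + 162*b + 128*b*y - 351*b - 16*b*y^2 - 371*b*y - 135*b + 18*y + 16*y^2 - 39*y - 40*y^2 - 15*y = -18*b^3 + b^2*(-146*y - 243) + b*(-16*y^2 - 243*y - 324) - 24*y^2 - 36*y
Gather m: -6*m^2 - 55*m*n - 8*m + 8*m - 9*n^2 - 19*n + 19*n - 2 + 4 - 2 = -6*m^2 - 55*m*n - 9*n^2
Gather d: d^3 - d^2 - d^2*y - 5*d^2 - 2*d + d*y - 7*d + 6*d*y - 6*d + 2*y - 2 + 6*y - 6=d^3 + d^2*(-y - 6) + d*(7*y - 15) + 8*y - 8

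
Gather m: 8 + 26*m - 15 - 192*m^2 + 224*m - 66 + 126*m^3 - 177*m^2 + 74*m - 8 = 126*m^3 - 369*m^2 + 324*m - 81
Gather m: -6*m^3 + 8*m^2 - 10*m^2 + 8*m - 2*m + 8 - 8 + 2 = -6*m^3 - 2*m^2 + 6*m + 2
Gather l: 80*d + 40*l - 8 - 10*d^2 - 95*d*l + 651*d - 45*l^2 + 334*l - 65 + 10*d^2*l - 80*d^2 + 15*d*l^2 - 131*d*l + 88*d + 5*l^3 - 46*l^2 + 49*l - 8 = -90*d^2 + 819*d + 5*l^3 + l^2*(15*d - 91) + l*(10*d^2 - 226*d + 423) - 81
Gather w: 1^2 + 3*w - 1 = 3*w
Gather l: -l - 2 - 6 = -l - 8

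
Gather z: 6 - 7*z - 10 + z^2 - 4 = z^2 - 7*z - 8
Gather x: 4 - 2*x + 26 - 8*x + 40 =70 - 10*x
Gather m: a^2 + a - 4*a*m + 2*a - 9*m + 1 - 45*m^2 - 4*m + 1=a^2 + 3*a - 45*m^2 + m*(-4*a - 13) + 2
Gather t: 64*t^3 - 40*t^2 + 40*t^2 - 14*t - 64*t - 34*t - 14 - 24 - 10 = 64*t^3 - 112*t - 48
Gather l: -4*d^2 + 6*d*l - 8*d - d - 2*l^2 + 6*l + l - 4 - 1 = -4*d^2 - 9*d - 2*l^2 + l*(6*d + 7) - 5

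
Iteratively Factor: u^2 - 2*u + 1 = (u - 1)*(u - 1)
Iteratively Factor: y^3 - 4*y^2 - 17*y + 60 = (y - 3)*(y^2 - y - 20) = (y - 5)*(y - 3)*(y + 4)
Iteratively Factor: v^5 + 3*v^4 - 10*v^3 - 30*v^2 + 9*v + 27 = (v + 3)*(v^4 - 10*v^2 + 9) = (v + 1)*(v + 3)*(v^3 - v^2 - 9*v + 9) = (v + 1)*(v + 3)^2*(v^2 - 4*v + 3) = (v - 1)*(v + 1)*(v + 3)^2*(v - 3)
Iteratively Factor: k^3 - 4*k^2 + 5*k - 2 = (k - 2)*(k^2 - 2*k + 1) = (k - 2)*(k - 1)*(k - 1)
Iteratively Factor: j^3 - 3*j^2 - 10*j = (j)*(j^2 - 3*j - 10) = j*(j - 5)*(j + 2)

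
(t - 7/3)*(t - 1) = t^2 - 10*t/3 + 7/3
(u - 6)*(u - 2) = u^2 - 8*u + 12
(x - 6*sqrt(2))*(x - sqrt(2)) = x^2 - 7*sqrt(2)*x + 12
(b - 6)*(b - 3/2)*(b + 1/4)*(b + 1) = b^4 - 25*b^3/4 - b^2/8 + 75*b/8 + 9/4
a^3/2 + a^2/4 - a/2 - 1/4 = (a/2 + 1/2)*(a - 1)*(a + 1/2)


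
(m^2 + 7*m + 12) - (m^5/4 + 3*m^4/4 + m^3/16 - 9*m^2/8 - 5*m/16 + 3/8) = -m^5/4 - 3*m^4/4 - m^3/16 + 17*m^2/8 + 117*m/16 + 93/8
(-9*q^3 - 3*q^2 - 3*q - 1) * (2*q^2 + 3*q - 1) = -18*q^5 - 33*q^4 - 6*q^3 - 8*q^2 + 1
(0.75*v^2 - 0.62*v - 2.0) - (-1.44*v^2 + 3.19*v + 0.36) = 2.19*v^2 - 3.81*v - 2.36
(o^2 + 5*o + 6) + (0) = o^2 + 5*o + 6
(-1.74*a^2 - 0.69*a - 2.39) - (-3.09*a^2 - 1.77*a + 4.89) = 1.35*a^2 + 1.08*a - 7.28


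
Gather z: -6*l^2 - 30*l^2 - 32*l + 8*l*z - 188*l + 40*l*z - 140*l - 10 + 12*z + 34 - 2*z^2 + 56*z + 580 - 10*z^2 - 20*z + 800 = -36*l^2 - 360*l - 12*z^2 + z*(48*l + 48) + 1404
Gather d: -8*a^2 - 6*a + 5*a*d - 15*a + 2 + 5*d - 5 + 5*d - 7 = -8*a^2 - 21*a + d*(5*a + 10) - 10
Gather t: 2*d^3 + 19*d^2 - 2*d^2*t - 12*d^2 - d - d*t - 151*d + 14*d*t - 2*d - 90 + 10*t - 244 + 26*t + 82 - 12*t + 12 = 2*d^3 + 7*d^2 - 154*d + t*(-2*d^2 + 13*d + 24) - 240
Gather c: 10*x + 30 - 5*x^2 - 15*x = -5*x^2 - 5*x + 30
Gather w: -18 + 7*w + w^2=w^2 + 7*w - 18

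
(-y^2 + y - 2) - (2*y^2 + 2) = -3*y^2 + y - 4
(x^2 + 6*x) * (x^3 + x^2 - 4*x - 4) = x^5 + 7*x^4 + 2*x^3 - 28*x^2 - 24*x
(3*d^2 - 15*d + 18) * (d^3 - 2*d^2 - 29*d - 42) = 3*d^5 - 21*d^4 - 39*d^3 + 273*d^2 + 108*d - 756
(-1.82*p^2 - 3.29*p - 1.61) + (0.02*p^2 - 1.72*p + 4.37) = -1.8*p^2 - 5.01*p + 2.76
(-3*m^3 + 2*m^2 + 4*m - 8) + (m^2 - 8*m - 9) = -3*m^3 + 3*m^2 - 4*m - 17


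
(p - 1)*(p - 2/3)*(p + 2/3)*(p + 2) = p^4 + p^3 - 22*p^2/9 - 4*p/9 + 8/9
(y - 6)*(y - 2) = y^2 - 8*y + 12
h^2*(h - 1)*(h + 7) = h^4 + 6*h^3 - 7*h^2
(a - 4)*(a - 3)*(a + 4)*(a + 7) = a^4 + 4*a^3 - 37*a^2 - 64*a + 336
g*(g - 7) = g^2 - 7*g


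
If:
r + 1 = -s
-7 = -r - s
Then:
No Solution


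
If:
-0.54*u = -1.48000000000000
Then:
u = 2.74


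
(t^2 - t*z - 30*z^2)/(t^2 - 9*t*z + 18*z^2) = (-t - 5*z)/(-t + 3*z)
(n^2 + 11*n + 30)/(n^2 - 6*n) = (n^2 + 11*n + 30)/(n*(n - 6))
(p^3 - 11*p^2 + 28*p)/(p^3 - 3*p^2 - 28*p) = (p - 4)/(p + 4)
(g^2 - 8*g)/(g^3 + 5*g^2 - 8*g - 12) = g*(g - 8)/(g^3 + 5*g^2 - 8*g - 12)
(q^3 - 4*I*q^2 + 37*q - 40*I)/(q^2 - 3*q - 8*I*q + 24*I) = (q^2 + 4*I*q + 5)/(q - 3)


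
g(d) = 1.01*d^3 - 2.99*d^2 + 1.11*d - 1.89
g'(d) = 3.03*d^2 - 5.98*d + 1.11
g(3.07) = 2.56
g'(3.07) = 11.31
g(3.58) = 10.10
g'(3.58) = 18.54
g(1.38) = -3.40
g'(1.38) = -1.37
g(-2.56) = -41.27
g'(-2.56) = 36.28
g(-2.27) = -31.63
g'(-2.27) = 30.30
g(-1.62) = -15.83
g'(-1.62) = 18.75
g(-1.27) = -10.19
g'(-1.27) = 13.59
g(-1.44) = -12.70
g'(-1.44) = 16.00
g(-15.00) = -4100.04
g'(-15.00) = 772.56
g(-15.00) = -4100.04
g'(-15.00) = 772.56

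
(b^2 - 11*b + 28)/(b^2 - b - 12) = (b - 7)/(b + 3)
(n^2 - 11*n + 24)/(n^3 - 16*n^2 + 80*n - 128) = (n - 3)/(n^2 - 8*n + 16)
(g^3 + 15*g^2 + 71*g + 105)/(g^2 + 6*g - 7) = (g^2 + 8*g + 15)/(g - 1)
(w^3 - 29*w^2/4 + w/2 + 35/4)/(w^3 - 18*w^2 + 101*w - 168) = (4*w^2 - w - 5)/(4*(w^2 - 11*w + 24))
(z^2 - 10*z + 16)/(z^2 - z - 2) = (z - 8)/(z + 1)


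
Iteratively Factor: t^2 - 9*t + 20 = (t - 5)*(t - 4)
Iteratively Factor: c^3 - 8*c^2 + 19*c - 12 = (c - 1)*(c^2 - 7*c + 12) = (c - 4)*(c - 1)*(c - 3)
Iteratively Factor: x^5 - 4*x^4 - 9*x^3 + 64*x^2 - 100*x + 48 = (x + 4)*(x^4 - 8*x^3 + 23*x^2 - 28*x + 12) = (x - 1)*(x + 4)*(x^3 - 7*x^2 + 16*x - 12) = (x - 2)*(x - 1)*(x + 4)*(x^2 - 5*x + 6) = (x - 2)^2*(x - 1)*(x + 4)*(x - 3)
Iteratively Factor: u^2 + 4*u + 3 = (u + 3)*(u + 1)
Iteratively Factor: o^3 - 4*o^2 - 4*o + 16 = (o - 4)*(o^2 - 4) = (o - 4)*(o - 2)*(o + 2)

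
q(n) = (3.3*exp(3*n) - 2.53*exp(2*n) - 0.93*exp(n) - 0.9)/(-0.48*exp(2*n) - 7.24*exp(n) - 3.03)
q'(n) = (0.96*exp(2*n) + 7.24*exp(n))*(3.3*exp(3*n) - 2.53*exp(2*n) - 0.93*exp(n) - 0.9)/(-0.48*exp(2*n) - 7.24*exp(n) - 3.03)^2 + (9.9*exp(3*n) - 5.06*exp(2*n) - 0.93*exp(n))/(-0.48*exp(2*n) - 7.24*exp(n) - 3.03)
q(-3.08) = 0.28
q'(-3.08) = -0.01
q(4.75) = -697.95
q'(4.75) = -783.75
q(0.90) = -1.29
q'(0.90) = -3.54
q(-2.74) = 0.28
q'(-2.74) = -0.01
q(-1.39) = 0.25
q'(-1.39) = -0.02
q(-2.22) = 0.27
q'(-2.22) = -0.02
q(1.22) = -2.88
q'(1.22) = -6.69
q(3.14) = -92.20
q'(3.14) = -132.94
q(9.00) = -55599.93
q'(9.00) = -55708.51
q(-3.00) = 0.28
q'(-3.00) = -0.01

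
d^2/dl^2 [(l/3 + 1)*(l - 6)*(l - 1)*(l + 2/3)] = 4*l^2 - 20*l/3 - 106/9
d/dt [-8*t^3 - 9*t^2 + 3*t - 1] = -24*t^2 - 18*t + 3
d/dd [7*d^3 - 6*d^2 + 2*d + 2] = 21*d^2 - 12*d + 2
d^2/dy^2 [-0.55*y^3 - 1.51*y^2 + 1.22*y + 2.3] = -3.3*y - 3.02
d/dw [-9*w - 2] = -9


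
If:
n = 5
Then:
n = 5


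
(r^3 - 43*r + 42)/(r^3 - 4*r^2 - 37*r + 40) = (r^2 + r - 42)/(r^2 - 3*r - 40)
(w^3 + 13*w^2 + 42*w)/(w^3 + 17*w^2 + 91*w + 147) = w*(w + 6)/(w^2 + 10*w + 21)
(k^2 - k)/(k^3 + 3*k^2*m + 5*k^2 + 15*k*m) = (k - 1)/(k^2 + 3*k*m + 5*k + 15*m)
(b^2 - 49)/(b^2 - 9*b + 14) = (b + 7)/(b - 2)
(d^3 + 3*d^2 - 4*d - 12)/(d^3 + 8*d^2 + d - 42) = (d + 2)/(d + 7)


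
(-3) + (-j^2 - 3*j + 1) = -j^2 - 3*j - 2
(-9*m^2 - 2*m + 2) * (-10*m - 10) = 90*m^3 + 110*m^2 - 20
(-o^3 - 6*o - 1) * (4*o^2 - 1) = -4*o^5 - 23*o^3 - 4*o^2 + 6*o + 1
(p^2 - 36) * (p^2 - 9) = p^4 - 45*p^2 + 324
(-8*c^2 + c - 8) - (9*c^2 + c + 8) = -17*c^2 - 16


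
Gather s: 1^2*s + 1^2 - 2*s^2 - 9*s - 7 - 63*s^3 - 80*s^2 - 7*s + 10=-63*s^3 - 82*s^2 - 15*s + 4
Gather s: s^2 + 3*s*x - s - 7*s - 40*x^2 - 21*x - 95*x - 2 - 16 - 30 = s^2 + s*(3*x - 8) - 40*x^2 - 116*x - 48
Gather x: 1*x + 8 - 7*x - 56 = -6*x - 48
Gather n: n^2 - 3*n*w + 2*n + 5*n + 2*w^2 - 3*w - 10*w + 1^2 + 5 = n^2 + n*(7 - 3*w) + 2*w^2 - 13*w + 6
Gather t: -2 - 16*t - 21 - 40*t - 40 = -56*t - 63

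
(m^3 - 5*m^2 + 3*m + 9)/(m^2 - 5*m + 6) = (m^2 - 2*m - 3)/(m - 2)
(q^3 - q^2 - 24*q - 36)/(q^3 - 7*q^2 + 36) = (q + 3)/(q - 3)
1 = 1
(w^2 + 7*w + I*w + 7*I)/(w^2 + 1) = (w + 7)/(w - I)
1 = 1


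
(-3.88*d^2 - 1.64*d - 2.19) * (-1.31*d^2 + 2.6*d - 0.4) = 5.0828*d^4 - 7.9396*d^3 + 0.1569*d^2 - 5.038*d + 0.876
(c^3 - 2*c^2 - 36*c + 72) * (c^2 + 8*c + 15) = c^5 + 6*c^4 - 37*c^3 - 246*c^2 + 36*c + 1080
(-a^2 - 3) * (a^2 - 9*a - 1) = -a^4 + 9*a^3 - 2*a^2 + 27*a + 3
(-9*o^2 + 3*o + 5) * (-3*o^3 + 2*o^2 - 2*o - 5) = 27*o^5 - 27*o^4 + 9*o^3 + 49*o^2 - 25*o - 25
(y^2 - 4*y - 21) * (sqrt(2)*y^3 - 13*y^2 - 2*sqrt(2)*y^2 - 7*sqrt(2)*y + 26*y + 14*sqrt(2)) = sqrt(2)*y^5 - 13*y^4 - 6*sqrt(2)*y^4 - 20*sqrt(2)*y^3 + 78*y^3 + 84*sqrt(2)*y^2 + 169*y^2 - 546*y + 91*sqrt(2)*y - 294*sqrt(2)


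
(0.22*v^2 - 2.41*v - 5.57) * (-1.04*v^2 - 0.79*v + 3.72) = -0.2288*v^4 + 2.3326*v^3 + 8.5151*v^2 - 4.5649*v - 20.7204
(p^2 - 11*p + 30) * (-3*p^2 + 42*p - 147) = -3*p^4 + 75*p^3 - 699*p^2 + 2877*p - 4410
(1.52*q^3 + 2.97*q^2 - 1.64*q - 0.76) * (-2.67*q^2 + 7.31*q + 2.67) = -4.0584*q^5 + 3.1813*q^4 + 30.1479*q^3 - 2.0293*q^2 - 9.9344*q - 2.0292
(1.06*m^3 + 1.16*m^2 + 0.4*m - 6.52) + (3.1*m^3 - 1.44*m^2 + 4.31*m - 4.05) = 4.16*m^3 - 0.28*m^2 + 4.71*m - 10.57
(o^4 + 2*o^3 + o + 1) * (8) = 8*o^4 + 16*o^3 + 8*o + 8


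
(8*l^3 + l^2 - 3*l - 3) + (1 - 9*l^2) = 8*l^3 - 8*l^2 - 3*l - 2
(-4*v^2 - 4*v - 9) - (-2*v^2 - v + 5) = -2*v^2 - 3*v - 14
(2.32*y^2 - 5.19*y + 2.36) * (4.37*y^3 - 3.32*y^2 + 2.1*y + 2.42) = 10.1384*y^5 - 30.3827*y^4 + 32.416*y^3 - 13.1198*y^2 - 7.6038*y + 5.7112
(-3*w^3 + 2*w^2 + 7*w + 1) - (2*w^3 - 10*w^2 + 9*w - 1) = -5*w^3 + 12*w^2 - 2*w + 2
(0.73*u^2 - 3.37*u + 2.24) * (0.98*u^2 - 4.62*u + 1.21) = 0.7154*u^4 - 6.6752*u^3 + 18.6479*u^2 - 14.4265*u + 2.7104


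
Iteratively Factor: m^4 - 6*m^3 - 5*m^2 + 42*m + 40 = (m - 4)*(m^3 - 2*m^2 - 13*m - 10) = (m - 4)*(m + 2)*(m^2 - 4*m - 5) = (m - 4)*(m + 1)*(m + 2)*(m - 5)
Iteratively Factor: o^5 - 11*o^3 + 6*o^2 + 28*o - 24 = (o - 2)*(o^4 + 2*o^3 - 7*o^2 - 8*o + 12) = (o - 2)*(o + 2)*(o^3 - 7*o + 6) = (o - 2)*(o + 2)*(o + 3)*(o^2 - 3*o + 2) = (o - 2)*(o - 1)*(o + 2)*(o + 3)*(o - 2)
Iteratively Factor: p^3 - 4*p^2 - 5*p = (p + 1)*(p^2 - 5*p) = p*(p + 1)*(p - 5)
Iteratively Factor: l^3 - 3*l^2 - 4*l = (l + 1)*(l^2 - 4*l) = (l - 4)*(l + 1)*(l)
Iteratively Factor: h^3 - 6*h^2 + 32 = (h - 4)*(h^2 - 2*h - 8) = (h - 4)*(h + 2)*(h - 4)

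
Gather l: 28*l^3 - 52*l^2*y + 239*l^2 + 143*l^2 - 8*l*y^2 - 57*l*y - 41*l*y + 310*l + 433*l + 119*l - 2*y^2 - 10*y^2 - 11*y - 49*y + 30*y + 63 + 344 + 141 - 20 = 28*l^3 + l^2*(382 - 52*y) + l*(-8*y^2 - 98*y + 862) - 12*y^2 - 30*y + 528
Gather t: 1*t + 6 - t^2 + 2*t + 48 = -t^2 + 3*t + 54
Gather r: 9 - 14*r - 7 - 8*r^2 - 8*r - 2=-8*r^2 - 22*r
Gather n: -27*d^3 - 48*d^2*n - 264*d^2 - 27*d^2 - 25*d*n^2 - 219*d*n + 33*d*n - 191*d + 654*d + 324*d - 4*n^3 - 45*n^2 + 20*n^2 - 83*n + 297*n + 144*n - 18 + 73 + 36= -27*d^3 - 291*d^2 + 787*d - 4*n^3 + n^2*(-25*d - 25) + n*(-48*d^2 - 186*d + 358) + 91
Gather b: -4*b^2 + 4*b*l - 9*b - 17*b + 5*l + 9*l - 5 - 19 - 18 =-4*b^2 + b*(4*l - 26) + 14*l - 42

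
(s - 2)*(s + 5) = s^2 + 3*s - 10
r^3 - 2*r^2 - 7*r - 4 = (r - 4)*(r + 1)^2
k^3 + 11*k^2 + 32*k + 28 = (k + 2)^2*(k + 7)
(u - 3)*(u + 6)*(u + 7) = u^3 + 10*u^2 + 3*u - 126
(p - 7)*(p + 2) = p^2 - 5*p - 14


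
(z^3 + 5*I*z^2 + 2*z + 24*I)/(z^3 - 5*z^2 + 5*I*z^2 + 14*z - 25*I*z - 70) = (z^2 + 7*I*z - 12)/(z^2 + z*(-5 + 7*I) - 35*I)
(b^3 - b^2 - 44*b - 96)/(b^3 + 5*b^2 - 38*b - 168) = (b^2 - 5*b - 24)/(b^2 + b - 42)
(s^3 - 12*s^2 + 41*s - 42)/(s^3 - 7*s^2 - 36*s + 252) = (s^2 - 5*s + 6)/(s^2 - 36)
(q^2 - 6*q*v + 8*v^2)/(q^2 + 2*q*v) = (q^2 - 6*q*v + 8*v^2)/(q*(q + 2*v))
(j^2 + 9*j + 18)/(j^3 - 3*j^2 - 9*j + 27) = (j + 6)/(j^2 - 6*j + 9)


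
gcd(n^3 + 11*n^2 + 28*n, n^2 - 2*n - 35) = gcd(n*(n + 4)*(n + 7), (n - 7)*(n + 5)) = 1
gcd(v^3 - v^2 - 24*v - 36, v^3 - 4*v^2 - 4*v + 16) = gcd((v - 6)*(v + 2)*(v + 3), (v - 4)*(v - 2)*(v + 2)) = v + 2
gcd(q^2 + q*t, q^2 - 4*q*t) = q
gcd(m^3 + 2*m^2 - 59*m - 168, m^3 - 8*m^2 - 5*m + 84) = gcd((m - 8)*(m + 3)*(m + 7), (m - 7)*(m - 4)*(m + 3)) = m + 3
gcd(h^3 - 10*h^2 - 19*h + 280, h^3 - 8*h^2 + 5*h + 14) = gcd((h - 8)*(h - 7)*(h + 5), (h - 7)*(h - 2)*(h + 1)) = h - 7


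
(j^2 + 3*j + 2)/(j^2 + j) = (j + 2)/j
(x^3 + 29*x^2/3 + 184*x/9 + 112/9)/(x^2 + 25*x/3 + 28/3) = x + 4/3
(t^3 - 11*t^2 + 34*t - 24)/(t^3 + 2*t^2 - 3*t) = (t^2 - 10*t + 24)/(t*(t + 3))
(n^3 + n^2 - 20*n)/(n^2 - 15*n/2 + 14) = 2*n*(n + 5)/(2*n - 7)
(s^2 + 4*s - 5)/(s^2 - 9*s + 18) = (s^2 + 4*s - 5)/(s^2 - 9*s + 18)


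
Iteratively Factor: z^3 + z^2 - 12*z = (z - 3)*(z^2 + 4*z) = z*(z - 3)*(z + 4)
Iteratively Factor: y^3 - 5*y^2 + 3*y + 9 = (y + 1)*(y^2 - 6*y + 9) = (y - 3)*(y + 1)*(y - 3)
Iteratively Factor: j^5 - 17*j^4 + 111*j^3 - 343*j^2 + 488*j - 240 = (j - 4)*(j^4 - 13*j^3 + 59*j^2 - 107*j + 60) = (j - 4)*(j - 3)*(j^3 - 10*j^2 + 29*j - 20) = (j - 4)^2*(j - 3)*(j^2 - 6*j + 5) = (j - 5)*(j - 4)^2*(j - 3)*(j - 1)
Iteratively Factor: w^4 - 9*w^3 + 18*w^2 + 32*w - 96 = (w - 4)*(w^3 - 5*w^2 - 2*w + 24) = (w - 4)*(w + 2)*(w^2 - 7*w + 12) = (w - 4)^2*(w + 2)*(w - 3)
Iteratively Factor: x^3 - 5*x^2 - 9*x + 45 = (x + 3)*(x^2 - 8*x + 15) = (x - 5)*(x + 3)*(x - 3)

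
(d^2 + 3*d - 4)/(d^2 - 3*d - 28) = (d - 1)/(d - 7)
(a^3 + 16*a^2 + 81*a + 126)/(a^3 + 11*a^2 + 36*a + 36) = (a + 7)/(a + 2)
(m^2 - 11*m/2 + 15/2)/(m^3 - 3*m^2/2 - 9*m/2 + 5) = (m - 3)/(m^2 + m - 2)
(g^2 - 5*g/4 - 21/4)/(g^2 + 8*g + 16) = (4*g^2 - 5*g - 21)/(4*(g^2 + 8*g + 16))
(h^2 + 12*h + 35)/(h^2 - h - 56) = (h + 5)/(h - 8)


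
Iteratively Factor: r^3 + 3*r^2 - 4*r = (r + 4)*(r^2 - r) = (r - 1)*(r + 4)*(r)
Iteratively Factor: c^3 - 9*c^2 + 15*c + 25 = (c - 5)*(c^2 - 4*c - 5) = (c - 5)*(c + 1)*(c - 5)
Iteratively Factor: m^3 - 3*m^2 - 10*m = (m)*(m^2 - 3*m - 10) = m*(m + 2)*(m - 5)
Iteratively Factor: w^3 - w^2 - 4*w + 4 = (w - 2)*(w^2 + w - 2) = (w - 2)*(w - 1)*(w + 2)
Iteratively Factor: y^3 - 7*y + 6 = (y + 3)*(y^2 - 3*y + 2) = (y - 1)*(y + 3)*(y - 2)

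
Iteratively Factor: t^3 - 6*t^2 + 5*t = (t - 5)*(t^2 - t) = t*(t - 5)*(t - 1)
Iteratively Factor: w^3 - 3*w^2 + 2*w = (w - 2)*(w^2 - w) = (w - 2)*(w - 1)*(w)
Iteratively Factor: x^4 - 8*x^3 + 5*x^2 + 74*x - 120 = (x + 3)*(x^3 - 11*x^2 + 38*x - 40) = (x - 2)*(x + 3)*(x^2 - 9*x + 20) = (x - 5)*(x - 2)*(x + 3)*(x - 4)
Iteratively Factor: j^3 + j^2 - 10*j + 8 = (j - 2)*(j^2 + 3*j - 4) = (j - 2)*(j - 1)*(j + 4)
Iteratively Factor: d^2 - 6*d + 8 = (d - 4)*(d - 2)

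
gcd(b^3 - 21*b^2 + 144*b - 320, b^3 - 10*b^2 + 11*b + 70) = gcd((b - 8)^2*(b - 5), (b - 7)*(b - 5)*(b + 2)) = b - 5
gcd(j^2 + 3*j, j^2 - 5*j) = j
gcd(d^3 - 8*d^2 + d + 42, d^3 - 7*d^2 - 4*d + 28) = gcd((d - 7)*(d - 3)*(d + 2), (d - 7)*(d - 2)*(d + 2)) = d^2 - 5*d - 14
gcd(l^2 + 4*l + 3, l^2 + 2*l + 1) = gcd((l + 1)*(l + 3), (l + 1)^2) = l + 1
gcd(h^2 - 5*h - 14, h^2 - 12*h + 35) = h - 7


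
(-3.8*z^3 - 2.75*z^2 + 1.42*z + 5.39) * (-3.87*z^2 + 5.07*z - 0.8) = 14.706*z^5 - 8.6235*z^4 - 16.3979*z^3 - 11.4599*z^2 + 26.1913*z - 4.312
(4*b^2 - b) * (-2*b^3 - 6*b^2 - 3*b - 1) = -8*b^5 - 22*b^4 - 6*b^3 - b^2 + b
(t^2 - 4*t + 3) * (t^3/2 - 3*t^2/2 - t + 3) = t^5/2 - 7*t^4/2 + 13*t^3/2 + 5*t^2/2 - 15*t + 9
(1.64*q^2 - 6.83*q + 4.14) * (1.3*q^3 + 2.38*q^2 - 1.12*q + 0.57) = 2.132*q^5 - 4.9758*q^4 - 12.7102*q^3 + 18.4376*q^2 - 8.5299*q + 2.3598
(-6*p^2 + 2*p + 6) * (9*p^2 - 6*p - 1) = -54*p^4 + 54*p^3 + 48*p^2 - 38*p - 6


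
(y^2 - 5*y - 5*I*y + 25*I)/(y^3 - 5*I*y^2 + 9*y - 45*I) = (y - 5)/(y^2 + 9)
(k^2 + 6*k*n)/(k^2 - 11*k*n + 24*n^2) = k*(k + 6*n)/(k^2 - 11*k*n + 24*n^2)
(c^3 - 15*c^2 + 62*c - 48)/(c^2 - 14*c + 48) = c - 1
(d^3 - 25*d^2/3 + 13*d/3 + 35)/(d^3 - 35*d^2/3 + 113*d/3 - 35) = (3*d + 5)/(3*d - 5)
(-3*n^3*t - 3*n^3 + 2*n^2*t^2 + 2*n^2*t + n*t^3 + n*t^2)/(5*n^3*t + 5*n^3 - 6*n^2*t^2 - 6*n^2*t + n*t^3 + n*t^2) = (3*n + t)/(-5*n + t)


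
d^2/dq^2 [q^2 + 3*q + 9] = 2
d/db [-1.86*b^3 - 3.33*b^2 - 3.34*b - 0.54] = -5.58*b^2 - 6.66*b - 3.34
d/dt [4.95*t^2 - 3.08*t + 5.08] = 9.9*t - 3.08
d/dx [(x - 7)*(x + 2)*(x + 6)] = 3*x^2 + 2*x - 44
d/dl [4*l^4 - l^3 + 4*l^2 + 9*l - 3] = 16*l^3 - 3*l^2 + 8*l + 9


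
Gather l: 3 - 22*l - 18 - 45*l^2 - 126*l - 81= -45*l^2 - 148*l - 96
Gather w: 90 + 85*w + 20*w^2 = 20*w^2 + 85*w + 90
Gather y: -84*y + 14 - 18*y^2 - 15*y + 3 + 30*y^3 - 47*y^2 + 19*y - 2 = 30*y^3 - 65*y^2 - 80*y + 15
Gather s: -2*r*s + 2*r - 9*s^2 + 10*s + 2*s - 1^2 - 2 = 2*r - 9*s^2 + s*(12 - 2*r) - 3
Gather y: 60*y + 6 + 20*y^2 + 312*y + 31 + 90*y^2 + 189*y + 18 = 110*y^2 + 561*y + 55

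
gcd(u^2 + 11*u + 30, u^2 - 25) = u + 5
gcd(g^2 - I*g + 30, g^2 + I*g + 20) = g + 5*I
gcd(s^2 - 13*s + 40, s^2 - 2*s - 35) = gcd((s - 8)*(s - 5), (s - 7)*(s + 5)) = 1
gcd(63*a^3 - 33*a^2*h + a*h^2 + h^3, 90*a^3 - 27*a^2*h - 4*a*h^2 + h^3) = 3*a - h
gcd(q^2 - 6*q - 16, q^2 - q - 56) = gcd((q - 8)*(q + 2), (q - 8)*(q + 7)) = q - 8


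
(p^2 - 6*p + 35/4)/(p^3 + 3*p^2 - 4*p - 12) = (p^2 - 6*p + 35/4)/(p^3 + 3*p^2 - 4*p - 12)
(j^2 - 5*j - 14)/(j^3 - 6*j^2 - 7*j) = (j + 2)/(j*(j + 1))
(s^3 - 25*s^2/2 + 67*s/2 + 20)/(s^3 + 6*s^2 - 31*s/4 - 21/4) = 2*(s^2 - 13*s + 40)/(2*s^2 + 11*s - 21)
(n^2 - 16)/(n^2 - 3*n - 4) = (n + 4)/(n + 1)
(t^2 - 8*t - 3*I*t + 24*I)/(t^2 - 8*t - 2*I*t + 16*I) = (t - 3*I)/(t - 2*I)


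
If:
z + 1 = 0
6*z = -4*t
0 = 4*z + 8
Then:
No Solution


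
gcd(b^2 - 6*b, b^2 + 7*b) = b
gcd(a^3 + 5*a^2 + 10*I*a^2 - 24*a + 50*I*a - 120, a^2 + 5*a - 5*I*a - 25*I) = a + 5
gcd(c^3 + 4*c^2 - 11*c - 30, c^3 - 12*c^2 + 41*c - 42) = c - 3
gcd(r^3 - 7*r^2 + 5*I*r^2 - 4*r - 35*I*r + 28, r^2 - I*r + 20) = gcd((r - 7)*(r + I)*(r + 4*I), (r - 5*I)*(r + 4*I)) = r + 4*I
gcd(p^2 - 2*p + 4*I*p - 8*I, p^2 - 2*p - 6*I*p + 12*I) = p - 2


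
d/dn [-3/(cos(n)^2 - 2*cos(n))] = 6*(sin(n)/cos(n)^2 - tan(n))/(cos(n) - 2)^2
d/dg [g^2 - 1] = 2*g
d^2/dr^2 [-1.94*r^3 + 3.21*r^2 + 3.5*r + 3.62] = 6.42 - 11.64*r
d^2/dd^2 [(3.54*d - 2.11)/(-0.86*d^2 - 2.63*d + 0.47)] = (-(1.72*d + 2.63)*(3.44*d + 5.26)*(3.54*d - 2.11) + (18.2664*d + 14.9912)*(0.86*d^2 + 2.63*d - 0.47))/(0.86*d^2 + 2.63*d - 0.47)^3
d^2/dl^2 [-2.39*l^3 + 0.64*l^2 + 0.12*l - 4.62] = 1.28 - 14.34*l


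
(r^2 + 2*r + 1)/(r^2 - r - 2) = (r + 1)/(r - 2)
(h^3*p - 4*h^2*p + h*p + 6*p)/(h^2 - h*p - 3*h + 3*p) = p*(-h^2 + h + 2)/(-h + p)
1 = 1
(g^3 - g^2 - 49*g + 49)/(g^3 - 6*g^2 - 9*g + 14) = (g + 7)/(g + 2)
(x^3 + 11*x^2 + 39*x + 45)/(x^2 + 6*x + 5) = (x^2 + 6*x + 9)/(x + 1)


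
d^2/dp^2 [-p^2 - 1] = -2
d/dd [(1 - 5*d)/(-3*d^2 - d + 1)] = (15*d^2 + 5*d - (5*d - 1)*(6*d + 1) - 5)/(3*d^2 + d - 1)^2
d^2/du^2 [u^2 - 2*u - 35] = 2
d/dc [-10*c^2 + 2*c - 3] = 2 - 20*c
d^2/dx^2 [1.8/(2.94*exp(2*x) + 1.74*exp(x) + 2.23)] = (1.8*(5.88*exp(x) + 1.74)*(11.76*exp(x) + 3.48)*exp(x) - (21.168*exp(x) + 3.132)*(2.94*exp(2*x) + 1.74*exp(x) + 2.23))*exp(x)/(2.94*exp(2*x) + 1.74*exp(x) + 2.23)^3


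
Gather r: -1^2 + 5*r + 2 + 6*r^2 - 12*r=6*r^2 - 7*r + 1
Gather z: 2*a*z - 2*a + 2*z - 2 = -2*a + z*(2*a + 2) - 2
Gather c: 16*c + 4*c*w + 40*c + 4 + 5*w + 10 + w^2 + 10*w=c*(4*w + 56) + w^2 + 15*w + 14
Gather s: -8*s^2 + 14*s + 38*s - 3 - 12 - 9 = -8*s^2 + 52*s - 24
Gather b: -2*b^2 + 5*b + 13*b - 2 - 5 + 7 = -2*b^2 + 18*b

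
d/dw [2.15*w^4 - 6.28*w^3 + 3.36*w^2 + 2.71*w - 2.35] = 8.6*w^3 - 18.84*w^2 + 6.72*w + 2.71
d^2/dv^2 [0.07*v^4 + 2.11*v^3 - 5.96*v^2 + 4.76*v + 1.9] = 0.84*v^2 + 12.66*v - 11.92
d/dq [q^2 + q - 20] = 2*q + 1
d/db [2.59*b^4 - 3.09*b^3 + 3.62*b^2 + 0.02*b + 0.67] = 10.36*b^3 - 9.27*b^2 + 7.24*b + 0.02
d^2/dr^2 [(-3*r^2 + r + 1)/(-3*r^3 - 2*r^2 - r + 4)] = 2*(27*r^6 - 27*r^5 - 99*r^4 + 197*r^3 - 21*r^2 - 66*r + 35)/(27*r^9 + 54*r^8 + 63*r^7 - 64*r^6 - 123*r^5 - 114*r^4 + 97*r^3 + 84*r^2 + 48*r - 64)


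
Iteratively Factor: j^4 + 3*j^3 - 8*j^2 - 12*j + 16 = (j + 2)*(j^3 + j^2 - 10*j + 8) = (j + 2)*(j + 4)*(j^2 - 3*j + 2) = (j - 2)*(j + 2)*(j + 4)*(j - 1)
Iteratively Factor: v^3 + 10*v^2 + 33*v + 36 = (v + 3)*(v^2 + 7*v + 12) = (v + 3)^2*(v + 4)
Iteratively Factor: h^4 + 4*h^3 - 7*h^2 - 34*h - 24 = (h + 4)*(h^3 - 7*h - 6) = (h - 3)*(h + 4)*(h^2 + 3*h + 2) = (h - 3)*(h + 2)*(h + 4)*(h + 1)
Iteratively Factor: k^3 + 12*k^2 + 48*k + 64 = (k + 4)*(k^2 + 8*k + 16) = (k + 4)^2*(k + 4)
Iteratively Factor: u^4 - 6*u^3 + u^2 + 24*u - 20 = (u + 2)*(u^3 - 8*u^2 + 17*u - 10) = (u - 1)*(u + 2)*(u^2 - 7*u + 10) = (u - 2)*(u - 1)*(u + 2)*(u - 5)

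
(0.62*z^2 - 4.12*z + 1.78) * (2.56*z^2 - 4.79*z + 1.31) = 1.5872*z^4 - 13.517*z^3 + 25.1038*z^2 - 13.9234*z + 2.3318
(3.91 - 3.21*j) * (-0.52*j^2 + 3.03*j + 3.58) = 1.6692*j^3 - 11.7595*j^2 + 0.355499999999999*j + 13.9978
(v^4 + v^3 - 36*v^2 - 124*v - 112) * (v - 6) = v^5 - 5*v^4 - 42*v^3 + 92*v^2 + 632*v + 672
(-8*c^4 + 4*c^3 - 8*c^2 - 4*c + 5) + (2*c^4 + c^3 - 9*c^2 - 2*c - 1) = -6*c^4 + 5*c^3 - 17*c^2 - 6*c + 4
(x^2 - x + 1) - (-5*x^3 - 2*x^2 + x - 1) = 5*x^3 + 3*x^2 - 2*x + 2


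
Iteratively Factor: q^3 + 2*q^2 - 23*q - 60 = (q + 4)*(q^2 - 2*q - 15) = (q - 5)*(q + 4)*(q + 3)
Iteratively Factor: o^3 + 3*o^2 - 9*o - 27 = (o + 3)*(o^2 - 9) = (o + 3)^2*(o - 3)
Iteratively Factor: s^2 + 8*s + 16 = (s + 4)*(s + 4)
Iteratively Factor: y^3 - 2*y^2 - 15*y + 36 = (y + 4)*(y^2 - 6*y + 9) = (y - 3)*(y + 4)*(y - 3)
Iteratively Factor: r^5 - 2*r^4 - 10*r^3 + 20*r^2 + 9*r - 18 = (r - 2)*(r^4 - 10*r^2 + 9) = (r - 2)*(r + 1)*(r^3 - r^2 - 9*r + 9) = (r - 2)*(r - 1)*(r + 1)*(r^2 - 9) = (r - 3)*(r - 2)*(r - 1)*(r + 1)*(r + 3)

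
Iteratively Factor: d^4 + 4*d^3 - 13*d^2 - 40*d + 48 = (d - 1)*(d^3 + 5*d^2 - 8*d - 48) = (d - 1)*(d + 4)*(d^2 + d - 12) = (d - 1)*(d + 4)^2*(d - 3)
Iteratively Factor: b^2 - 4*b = (b)*(b - 4)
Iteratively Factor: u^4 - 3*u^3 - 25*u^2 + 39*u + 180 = (u + 3)*(u^3 - 6*u^2 - 7*u + 60) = (u - 5)*(u + 3)*(u^2 - u - 12) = (u - 5)*(u - 4)*(u + 3)*(u + 3)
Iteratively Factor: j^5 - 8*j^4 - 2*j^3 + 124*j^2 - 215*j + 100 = (j - 5)*(j^4 - 3*j^3 - 17*j^2 + 39*j - 20) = (j - 5)*(j - 1)*(j^3 - 2*j^2 - 19*j + 20) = (j - 5)*(j - 1)*(j + 4)*(j^2 - 6*j + 5) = (j - 5)^2*(j - 1)*(j + 4)*(j - 1)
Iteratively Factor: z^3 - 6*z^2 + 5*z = (z - 1)*(z^2 - 5*z) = z*(z - 1)*(z - 5)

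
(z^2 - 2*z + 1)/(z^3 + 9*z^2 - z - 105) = (z^2 - 2*z + 1)/(z^3 + 9*z^2 - z - 105)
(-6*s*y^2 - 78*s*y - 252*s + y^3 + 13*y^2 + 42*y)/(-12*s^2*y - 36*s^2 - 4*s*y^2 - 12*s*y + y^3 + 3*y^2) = (y^2 + 13*y + 42)/(2*s*y + 6*s + y^2 + 3*y)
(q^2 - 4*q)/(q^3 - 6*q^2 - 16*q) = (4 - q)/(-q^2 + 6*q + 16)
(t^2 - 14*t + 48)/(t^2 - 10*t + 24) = (t - 8)/(t - 4)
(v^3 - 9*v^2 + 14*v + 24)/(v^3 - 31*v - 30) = (v - 4)/(v + 5)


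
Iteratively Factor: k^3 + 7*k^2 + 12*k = (k + 3)*(k^2 + 4*k) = k*(k + 3)*(k + 4)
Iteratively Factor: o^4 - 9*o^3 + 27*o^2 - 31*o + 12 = (o - 4)*(o^3 - 5*o^2 + 7*o - 3) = (o - 4)*(o - 1)*(o^2 - 4*o + 3) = (o - 4)*(o - 3)*(o - 1)*(o - 1)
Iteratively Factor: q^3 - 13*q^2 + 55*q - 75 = (q - 5)*(q^2 - 8*q + 15) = (q - 5)^2*(q - 3)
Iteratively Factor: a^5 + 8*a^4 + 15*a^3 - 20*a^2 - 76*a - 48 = (a + 3)*(a^4 + 5*a^3 - 20*a - 16) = (a + 1)*(a + 3)*(a^3 + 4*a^2 - 4*a - 16) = (a + 1)*(a + 3)*(a + 4)*(a^2 - 4) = (a - 2)*(a + 1)*(a + 3)*(a + 4)*(a + 2)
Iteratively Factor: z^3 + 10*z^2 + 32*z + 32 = (z + 4)*(z^2 + 6*z + 8) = (z + 4)^2*(z + 2)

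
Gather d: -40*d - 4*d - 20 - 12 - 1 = -44*d - 33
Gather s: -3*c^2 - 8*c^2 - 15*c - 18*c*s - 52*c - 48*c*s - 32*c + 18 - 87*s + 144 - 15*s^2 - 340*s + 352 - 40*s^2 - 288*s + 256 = -11*c^2 - 99*c - 55*s^2 + s*(-66*c - 715) + 770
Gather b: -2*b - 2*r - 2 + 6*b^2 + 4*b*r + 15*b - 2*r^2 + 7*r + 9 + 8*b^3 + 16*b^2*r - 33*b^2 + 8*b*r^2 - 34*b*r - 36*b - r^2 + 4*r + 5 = 8*b^3 + b^2*(16*r - 27) + b*(8*r^2 - 30*r - 23) - 3*r^2 + 9*r + 12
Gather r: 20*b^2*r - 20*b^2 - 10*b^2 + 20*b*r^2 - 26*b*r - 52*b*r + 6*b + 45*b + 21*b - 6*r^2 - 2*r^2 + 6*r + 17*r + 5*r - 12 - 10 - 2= -30*b^2 + 72*b + r^2*(20*b - 8) + r*(20*b^2 - 78*b + 28) - 24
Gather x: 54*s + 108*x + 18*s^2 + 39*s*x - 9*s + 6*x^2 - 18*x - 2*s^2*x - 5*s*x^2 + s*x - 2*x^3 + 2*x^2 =18*s^2 + 45*s - 2*x^3 + x^2*(8 - 5*s) + x*(-2*s^2 + 40*s + 90)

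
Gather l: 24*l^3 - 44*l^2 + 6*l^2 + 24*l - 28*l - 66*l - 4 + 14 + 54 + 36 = 24*l^3 - 38*l^2 - 70*l + 100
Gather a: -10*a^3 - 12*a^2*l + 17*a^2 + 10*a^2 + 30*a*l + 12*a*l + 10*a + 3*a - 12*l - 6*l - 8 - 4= -10*a^3 + a^2*(27 - 12*l) + a*(42*l + 13) - 18*l - 12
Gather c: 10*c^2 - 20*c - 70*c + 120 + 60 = 10*c^2 - 90*c + 180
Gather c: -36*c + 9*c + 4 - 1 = 3 - 27*c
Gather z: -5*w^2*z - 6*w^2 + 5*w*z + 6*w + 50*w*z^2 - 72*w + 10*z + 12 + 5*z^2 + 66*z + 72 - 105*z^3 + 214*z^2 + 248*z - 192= -6*w^2 - 66*w - 105*z^3 + z^2*(50*w + 219) + z*(-5*w^2 + 5*w + 324) - 108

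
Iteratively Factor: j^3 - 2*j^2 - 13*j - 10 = (j + 1)*(j^2 - 3*j - 10) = (j - 5)*(j + 1)*(j + 2)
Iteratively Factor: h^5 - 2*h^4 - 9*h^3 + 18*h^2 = (h - 2)*(h^4 - 9*h^2) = (h - 3)*(h - 2)*(h^3 + 3*h^2) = h*(h - 3)*(h - 2)*(h^2 + 3*h) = h*(h - 3)*(h - 2)*(h + 3)*(h)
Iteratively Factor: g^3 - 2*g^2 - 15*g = (g - 5)*(g^2 + 3*g) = (g - 5)*(g + 3)*(g)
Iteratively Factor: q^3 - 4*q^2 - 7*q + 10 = (q - 5)*(q^2 + q - 2) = (q - 5)*(q + 2)*(q - 1)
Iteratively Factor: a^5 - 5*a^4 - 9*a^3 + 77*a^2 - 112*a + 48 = (a - 1)*(a^4 - 4*a^3 - 13*a^2 + 64*a - 48) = (a - 4)*(a - 1)*(a^3 - 13*a + 12) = (a - 4)*(a - 1)^2*(a^2 + a - 12) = (a - 4)*(a - 3)*(a - 1)^2*(a + 4)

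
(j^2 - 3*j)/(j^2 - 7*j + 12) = j/(j - 4)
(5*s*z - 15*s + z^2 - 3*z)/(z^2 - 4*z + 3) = (5*s + z)/(z - 1)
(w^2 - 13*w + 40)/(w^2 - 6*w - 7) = (-w^2 + 13*w - 40)/(-w^2 + 6*w + 7)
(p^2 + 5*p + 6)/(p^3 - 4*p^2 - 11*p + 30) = (p + 2)/(p^2 - 7*p + 10)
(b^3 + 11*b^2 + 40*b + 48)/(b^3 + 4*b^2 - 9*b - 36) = (b + 4)/(b - 3)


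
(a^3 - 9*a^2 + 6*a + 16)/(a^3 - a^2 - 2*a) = (a - 8)/a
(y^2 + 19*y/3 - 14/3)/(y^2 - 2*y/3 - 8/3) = (-3*y^2 - 19*y + 14)/(-3*y^2 + 2*y + 8)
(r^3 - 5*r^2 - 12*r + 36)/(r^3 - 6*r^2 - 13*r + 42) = (r - 6)/(r - 7)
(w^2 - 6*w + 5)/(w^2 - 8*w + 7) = (w - 5)/(w - 7)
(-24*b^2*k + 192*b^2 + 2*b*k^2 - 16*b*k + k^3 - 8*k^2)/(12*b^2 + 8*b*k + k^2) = (-4*b*k + 32*b + k^2 - 8*k)/(2*b + k)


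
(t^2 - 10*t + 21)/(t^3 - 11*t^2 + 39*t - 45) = (t - 7)/(t^2 - 8*t + 15)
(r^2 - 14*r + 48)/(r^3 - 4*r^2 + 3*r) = (r^2 - 14*r + 48)/(r*(r^2 - 4*r + 3))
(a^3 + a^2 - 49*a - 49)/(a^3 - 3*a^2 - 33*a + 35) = (a^2 + 8*a + 7)/(a^2 + 4*a - 5)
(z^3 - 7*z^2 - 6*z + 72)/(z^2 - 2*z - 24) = (z^2 - z - 12)/(z + 4)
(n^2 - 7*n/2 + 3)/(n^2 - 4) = (n - 3/2)/(n + 2)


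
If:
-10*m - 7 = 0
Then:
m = -7/10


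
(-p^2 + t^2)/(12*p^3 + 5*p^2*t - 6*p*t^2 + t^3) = (-p + t)/(12*p^2 - 7*p*t + t^2)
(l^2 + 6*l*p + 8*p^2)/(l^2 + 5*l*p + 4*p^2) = (l + 2*p)/(l + p)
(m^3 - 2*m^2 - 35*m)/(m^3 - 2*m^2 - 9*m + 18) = m*(m^2 - 2*m - 35)/(m^3 - 2*m^2 - 9*m + 18)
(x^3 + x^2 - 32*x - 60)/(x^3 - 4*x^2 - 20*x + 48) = (x^2 + 7*x + 10)/(x^2 + 2*x - 8)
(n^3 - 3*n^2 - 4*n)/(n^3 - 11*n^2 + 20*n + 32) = n/(n - 8)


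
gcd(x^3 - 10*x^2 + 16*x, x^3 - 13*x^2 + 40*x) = x^2 - 8*x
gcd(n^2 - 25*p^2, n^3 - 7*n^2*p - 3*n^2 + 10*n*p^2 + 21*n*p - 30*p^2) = -n + 5*p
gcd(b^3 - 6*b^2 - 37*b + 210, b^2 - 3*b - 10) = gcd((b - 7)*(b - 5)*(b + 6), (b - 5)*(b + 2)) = b - 5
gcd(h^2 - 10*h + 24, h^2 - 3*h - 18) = h - 6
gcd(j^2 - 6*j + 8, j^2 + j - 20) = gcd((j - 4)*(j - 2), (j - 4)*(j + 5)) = j - 4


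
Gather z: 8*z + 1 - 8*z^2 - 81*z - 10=-8*z^2 - 73*z - 9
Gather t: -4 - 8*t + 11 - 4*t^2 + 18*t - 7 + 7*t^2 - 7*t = 3*t^2 + 3*t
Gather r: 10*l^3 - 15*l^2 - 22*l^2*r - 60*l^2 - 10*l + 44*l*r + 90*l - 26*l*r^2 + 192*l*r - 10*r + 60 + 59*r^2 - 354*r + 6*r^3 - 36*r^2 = 10*l^3 - 75*l^2 + 80*l + 6*r^3 + r^2*(23 - 26*l) + r*(-22*l^2 + 236*l - 364) + 60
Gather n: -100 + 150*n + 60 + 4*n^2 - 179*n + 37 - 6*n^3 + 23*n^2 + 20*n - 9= -6*n^3 + 27*n^2 - 9*n - 12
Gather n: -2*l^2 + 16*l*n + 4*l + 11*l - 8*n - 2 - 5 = -2*l^2 + 15*l + n*(16*l - 8) - 7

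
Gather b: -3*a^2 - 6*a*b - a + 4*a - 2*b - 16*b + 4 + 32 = -3*a^2 + 3*a + b*(-6*a - 18) + 36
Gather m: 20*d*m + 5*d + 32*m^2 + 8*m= 5*d + 32*m^2 + m*(20*d + 8)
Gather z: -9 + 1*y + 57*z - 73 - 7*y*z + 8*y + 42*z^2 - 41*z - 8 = 9*y + 42*z^2 + z*(16 - 7*y) - 90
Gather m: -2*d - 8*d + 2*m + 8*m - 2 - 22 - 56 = -10*d + 10*m - 80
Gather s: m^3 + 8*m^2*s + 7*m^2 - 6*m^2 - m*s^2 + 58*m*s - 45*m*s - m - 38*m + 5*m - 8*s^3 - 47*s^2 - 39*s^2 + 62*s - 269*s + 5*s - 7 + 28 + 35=m^3 + m^2 - 34*m - 8*s^3 + s^2*(-m - 86) + s*(8*m^2 + 13*m - 202) + 56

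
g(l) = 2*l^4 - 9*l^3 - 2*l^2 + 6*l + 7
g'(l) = 8*l^3 - 27*l^2 - 4*l + 6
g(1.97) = -27.63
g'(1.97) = -45.50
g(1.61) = -12.65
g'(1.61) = -37.04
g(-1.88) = 73.44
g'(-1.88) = -135.07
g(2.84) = -68.14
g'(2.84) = -39.88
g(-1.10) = 12.89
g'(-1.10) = -32.92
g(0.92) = 5.25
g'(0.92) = -14.30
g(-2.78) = 287.68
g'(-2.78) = -363.43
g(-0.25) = 5.52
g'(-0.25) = 5.19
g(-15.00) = 131092.00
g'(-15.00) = -33009.00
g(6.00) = 619.00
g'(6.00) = 738.00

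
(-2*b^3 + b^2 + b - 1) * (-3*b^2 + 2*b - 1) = 6*b^5 - 7*b^4 + b^3 + 4*b^2 - 3*b + 1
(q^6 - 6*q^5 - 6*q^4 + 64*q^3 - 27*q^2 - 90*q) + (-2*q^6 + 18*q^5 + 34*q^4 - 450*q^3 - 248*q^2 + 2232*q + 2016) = -q^6 + 12*q^5 + 28*q^4 - 386*q^3 - 275*q^2 + 2142*q + 2016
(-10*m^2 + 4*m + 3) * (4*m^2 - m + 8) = -40*m^4 + 26*m^3 - 72*m^2 + 29*m + 24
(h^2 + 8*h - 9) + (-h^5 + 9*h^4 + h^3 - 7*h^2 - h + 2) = -h^5 + 9*h^4 + h^3 - 6*h^2 + 7*h - 7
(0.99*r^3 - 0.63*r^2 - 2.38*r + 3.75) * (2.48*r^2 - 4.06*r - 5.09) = 2.4552*r^5 - 5.5818*r^4 - 8.3837*r^3 + 22.1695*r^2 - 3.1108*r - 19.0875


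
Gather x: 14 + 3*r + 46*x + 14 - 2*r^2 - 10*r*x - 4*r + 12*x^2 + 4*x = -2*r^2 - r + 12*x^2 + x*(50 - 10*r) + 28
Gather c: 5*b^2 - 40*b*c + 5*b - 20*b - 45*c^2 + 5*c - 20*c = 5*b^2 - 15*b - 45*c^2 + c*(-40*b - 15)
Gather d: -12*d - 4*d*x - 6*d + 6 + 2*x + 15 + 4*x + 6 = d*(-4*x - 18) + 6*x + 27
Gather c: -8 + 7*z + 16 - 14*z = 8 - 7*z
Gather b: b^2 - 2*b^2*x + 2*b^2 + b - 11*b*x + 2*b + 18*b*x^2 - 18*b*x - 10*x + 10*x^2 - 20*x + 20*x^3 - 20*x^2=b^2*(3 - 2*x) + b*(18*x^2 - 29*x + 3) + 20*x^3 - 10*x^2 - 30*x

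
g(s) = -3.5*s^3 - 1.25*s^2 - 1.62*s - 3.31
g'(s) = -10.5*s^2 - 2.5*s - 1.62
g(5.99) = -810.09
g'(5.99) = -393.34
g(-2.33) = 37.95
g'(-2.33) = -52.80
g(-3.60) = 149.62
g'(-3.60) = -128.70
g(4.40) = -332.78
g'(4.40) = -215.90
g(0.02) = -3.34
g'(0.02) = -1.67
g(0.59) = -5.42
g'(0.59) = -6.75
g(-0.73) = -1.43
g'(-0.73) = -5.39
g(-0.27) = -2.89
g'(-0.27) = -1.71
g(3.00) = -113.92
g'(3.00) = -103.62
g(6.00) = -814.03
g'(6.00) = -394.62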